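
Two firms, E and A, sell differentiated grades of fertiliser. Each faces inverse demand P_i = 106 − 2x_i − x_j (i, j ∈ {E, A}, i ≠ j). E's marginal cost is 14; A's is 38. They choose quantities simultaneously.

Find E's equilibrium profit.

800

Firm E's profit: π = x_E(106 − 2x_E − x_A) − 14x_E.
∂π/∂x_E = 92 − 4x_E − x_A = 0 ⇒ x_E = 23 − 0.25x_A.
Similarly x_A = 17 − 0.25x_E.
Solving the two reaction functions simultaneously: (1 − (−0.25)(−0.25))x_E = 23 − 0.25·17, so 0.9375x_E = 18.75 and x_E = 20.
Then x_A = 17 − 0.25·20 = 12.
P_E = 106 − 2·20 − 12 = 54.
Profit = (54 − 14)·20 = 800.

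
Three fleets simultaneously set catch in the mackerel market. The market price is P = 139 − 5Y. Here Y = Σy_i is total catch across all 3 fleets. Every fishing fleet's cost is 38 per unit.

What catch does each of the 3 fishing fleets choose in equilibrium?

A representative fishing fleet's profit is π_i = y_i(139 − 5Y) − 38y_i, with Y = y_i + Σ_{j≠i} y_j.
First-order condition: 101 − 10y_i − 5Σ_{j≠i} y_j = 0.
With identical fishing fleets, set every y_j = y: then 101 − 10y − 10y = 0, i.e. y = 101/20 = 5.05.

5.05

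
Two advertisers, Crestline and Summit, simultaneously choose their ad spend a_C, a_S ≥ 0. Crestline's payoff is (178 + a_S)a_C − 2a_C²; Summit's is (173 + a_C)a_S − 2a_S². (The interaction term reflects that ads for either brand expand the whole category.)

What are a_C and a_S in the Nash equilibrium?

Expanding Crestline's payoff: 178a_C + a_Sa_C − 2a_C².
∂π/∂a_C = 178 + a_S − 4a_C = 0, so a_C = 44.5 + 0.25a_S.
Likewise for Summit: a_S = 43.25 + 0.25a_C.
Solving the two reaction functions simultaneously: (1 − (0.25)(0.25))a_C = 44.5 + 0.25·43.25, so 0.9375a_C = 55.3125 and a_C = 59.
Then a_S = 43.25 + 0.25·59 = 58.

59, 58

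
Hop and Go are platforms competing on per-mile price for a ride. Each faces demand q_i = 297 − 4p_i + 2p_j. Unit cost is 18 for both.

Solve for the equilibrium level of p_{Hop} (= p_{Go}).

61.5

Hop's profit: π = (p_{Hop} − 18)(297 − 4p_{Hop} + 2p_{Go}).
∂π/∂p_{Hop} = 369 − 8p_{Hop} + 2p_{Go} = 0 ⇒ p_{Hop} = 46.125 + 0.25p_{Go}.
Setting p_{Hop} = p_{Go} in the reaction function: p_{Hop} = 46.125 + 0.25p_{Hop}, so p_{Hop} = 46.125 / 0.75 = 61.5.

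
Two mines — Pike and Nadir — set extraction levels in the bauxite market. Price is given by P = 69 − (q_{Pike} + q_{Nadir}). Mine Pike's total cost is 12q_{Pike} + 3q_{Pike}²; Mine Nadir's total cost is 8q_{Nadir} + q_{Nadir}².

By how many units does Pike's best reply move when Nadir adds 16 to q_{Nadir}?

-2

Mine Pike's profit: π = q_{Pike}(69 − (q_{Pike} + q_{Nadir})) − 12q_{Pike} − 3q_{Pike}².
∂π/∂q_{Pike} = 57 − 8q_{Pike} − q_{Nadir} = 0, so q_{Pike} = 7.125 − 0.125q_{Nadir}.
The reaction-function slope is −0.125, so a 16-unit rise in q_{Nadir} moves q_{Pike} by −0.125 × 16 = −2. Pike's best response falls — the actions are strategic substitutes.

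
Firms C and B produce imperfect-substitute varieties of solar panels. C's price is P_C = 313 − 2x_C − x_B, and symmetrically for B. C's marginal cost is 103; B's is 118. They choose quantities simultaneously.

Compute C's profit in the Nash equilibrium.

Firm C's profit: π = x_C(313 − 2x_C − x_B) − 103x_C.
∂π/∂x_C = 210 − 4x_C − x_B = 0 ⇒ x_C = 52.5 − 0.25x_B.
Similarly x_B = 48.75 − 0.25x_C.
Substituting the second reaction function into the first: x_C = 52.5 − 0.25(48.75 − 0.25x_C), which gives 0.9375x_C = 40.3125 ⇒ x_C = 43.
Then x_B = 48.75 − 0.25·43 = 38.
P_C = 313 − 2·43 − 38 = 189.
Profit = (189 − 103)·43 = 3698.

3698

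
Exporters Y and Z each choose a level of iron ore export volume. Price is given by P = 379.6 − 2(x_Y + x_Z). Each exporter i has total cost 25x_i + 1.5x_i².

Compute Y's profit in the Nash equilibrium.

5433.26

Exporter Y's profit: π = x_Y(379.6 − 2(x_Y + x_Z)) − 25x_Y − 1.5x_Y².
∂π/∂x_Y = 354.6 − 7x_Y − 2x_Z = 0, so x_Y = 1773/35 − (2/7)x_Z.
The game is symmetric, so in equilibrium x_Z = x_Y: the reaction function gives (9/7)x_Y = 1773/35, hence x_Y = 39.4.
Price P = 379.6 − 2·78.8 = 222.
Y's profit: (222 − 25)·39.4 − 1.5(39.4)² = 5433.26.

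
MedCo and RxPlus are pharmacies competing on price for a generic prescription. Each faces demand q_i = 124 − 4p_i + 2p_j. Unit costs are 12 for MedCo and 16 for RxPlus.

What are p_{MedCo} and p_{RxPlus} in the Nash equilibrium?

29.2, 30.8

MedCo's profit: π = (p_{MedCo} − 12)(124 − 4p_{MedCo} + 2p_{RxPlus}).
∂π/∂p_{MedCo} = 172 − 8p_{MedCo} + 2p_{RxPlus} = 0 ⇒ p_{MedCo} = 21.5 + 0.25p_{RxPlus}.
Similarly p_{RxPlus} = 23.5 + 0.25p_{MedCo}.
Plugging p_{RxPlus} into MedCo's best response: p_{MedCo} = 21.5 + 0.25(23.5 + 0.25p_{MedCo}) ⇒ 0.9375p_{MedCo} = 27.375, so p_{MedCo} = 29.2.
Then p_{RxPlus} = 23.5 + 0.25·29.2 = 30.8.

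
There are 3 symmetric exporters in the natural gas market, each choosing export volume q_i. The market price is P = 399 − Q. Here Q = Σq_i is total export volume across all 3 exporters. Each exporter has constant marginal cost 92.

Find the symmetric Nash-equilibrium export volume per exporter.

76.75

A representative exporter's profit is π_i = q_i(399 − Q) − 92q_i, with Q = q_i + Σ_{j≠i} q_j.
First-order condition: 307 − 2q_i − Σ_{j≠i} q_j = 0.
In a symmetric equilibrium every exporter chooses the same q, so Σ_{j≠i} q_j = 2q. The condition becomes 307 − 4q = 0, giving q = 307/4 = 76.75.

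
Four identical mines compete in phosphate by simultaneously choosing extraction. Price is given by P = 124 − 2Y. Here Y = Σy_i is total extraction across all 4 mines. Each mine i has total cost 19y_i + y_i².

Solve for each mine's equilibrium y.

A representative mine's profit is π_i = y_i(124 − 2Y) − 19y_i − y_i², with Y = y_i + Σ_{j≠i} y_j.
First-order condition: 105 − 6y_i − 2Σ_{j≠i} y_j = 0.
Imposing symmetry (y_j = y for all j) turns Σ_{j≠i} y_j into 3y, so 105 = 12y and y = 8.75.

8.75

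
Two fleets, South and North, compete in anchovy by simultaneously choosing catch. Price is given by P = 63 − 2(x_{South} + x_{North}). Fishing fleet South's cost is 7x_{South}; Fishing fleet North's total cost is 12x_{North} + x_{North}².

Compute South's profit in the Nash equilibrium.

Fishing fleet South's profit: π = x_{South}(63 − 2(x_{South} + x_{North})) − 7x_{South}.
∂π/∂x_{South} = 56 − 4x_{South} − 2x_{North} = 0, so x_{South} = 14 − 0.5x_{North}.
For North: ∂π/∂x_{North} = 51 − 6x_{North} − 2x_{South} = 0 ⇒ x_{North} = 8.5 − (1/3)x_{South}.
Plugging x_{North} into South's best response: x_{South} = 14 − 0.5(8.5 − (1/3)x_{South}) ⇒ (5/6)x_{South} = 9.75, so x_{South} = 11.7.
Then x_{North} = 8.5 − (1/3)·11.7 = 4.6.
Price P = 63 − 2·16.3 = 30.4.
South's profit: (30.4 − 7)·11.7 = 273.78.

273.78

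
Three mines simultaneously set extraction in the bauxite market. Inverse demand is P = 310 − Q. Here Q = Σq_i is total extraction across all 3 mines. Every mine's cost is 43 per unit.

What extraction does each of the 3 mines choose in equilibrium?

A representative mine's profit is π_i = q_i(310 − Q) − 43q_i, with Q = q_i + Σ_{j≠i} q_j.
First-order condition: 267 − 2q_i − Σ_{j≠i} q_j = 0.
In a symmetric equilibrium every mine chooses the same q, so Σ_{j≠i} q_j = 2q. The condition becomes 267 − 4q = 0, giving q = 267/4 = 66.75.

66.75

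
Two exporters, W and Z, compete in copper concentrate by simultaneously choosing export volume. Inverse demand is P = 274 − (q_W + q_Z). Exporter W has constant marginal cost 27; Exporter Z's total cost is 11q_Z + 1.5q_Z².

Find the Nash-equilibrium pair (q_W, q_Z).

108, 31

Exporter W's profit: π = q_W(274 − (q_W + q_Z)) − 27q_W.
∂π/∂q_W = 247 − 2q_W − q_Z = 0, so q_W = 123.5 − 0.5q_Z.
For Z: ∂π/∂q_Z = 263 − 5q_Z − q_W = 0 ⇒ q_Z = 52.6 − 0.2q_W.
Plugging q_Z into W's best response: q_W = 123.5 − 0.5(52.6 − 0.2q_W) ⇒ 0.9q_W = 97.2, so q_W = 108.
Then q_Z = 52.6 − 0.2·108 = 31.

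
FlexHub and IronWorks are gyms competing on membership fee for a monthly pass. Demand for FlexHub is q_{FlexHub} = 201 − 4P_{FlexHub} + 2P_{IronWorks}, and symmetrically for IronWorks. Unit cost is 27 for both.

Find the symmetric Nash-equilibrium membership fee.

FlexHub's profit: π = (P_{FlexHub} − 27)(201 − 4P_{FlexHub} + 2P_{IronWorks}).
∂π/∂P_{FlexHub} = 309 − 8P_{FlexHub} + 2P_{IronWorks} = 0 ⇒ P_{FlexHub} = 38.625 + 0.25P_{IronWorks}.
By symmetry P_{IronWorks} = P_{FlexHub}; substituting into the reaction function, 0.75P_{FlexHub} = 38.625 and P_{FlexHub} = 51.5.

51.5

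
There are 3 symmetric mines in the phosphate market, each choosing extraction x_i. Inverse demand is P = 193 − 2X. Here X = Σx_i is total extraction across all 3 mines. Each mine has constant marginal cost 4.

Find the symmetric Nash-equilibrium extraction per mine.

23.625

A representative mine's profit is π_i = x_i(193 − 2X) − 4x_i, with X = x_i + Σ_{j≠i} x_j.
First-order condition: 189 − 4x_i − 2Σ_{j≠i} x_j = 0.
With identical mines, set every x_j = x: then 189 − 4x − 4x = 0, i.e. x = 189/8 = 23.625.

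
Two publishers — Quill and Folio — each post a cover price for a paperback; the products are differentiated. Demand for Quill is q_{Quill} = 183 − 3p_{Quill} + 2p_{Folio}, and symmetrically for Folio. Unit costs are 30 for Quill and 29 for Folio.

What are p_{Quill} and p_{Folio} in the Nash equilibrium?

Quill's profit: π = (p_{Quill} − 30)(183 − 3p_{Quill} + 2p_{Folio}).
∂π/∂p_{Quill} = 273 − 6p_{Quill} + 2p_{Folio} = 0 ⇒ p_{Quill} = 45.5 + (1/3)p_{Folio}.
Similarly p_{Folio} = 45 + (1/3)p_{Quill}.
Substituting the second reaction function into the first: p_{Quill} = 45.5 + (1/3)(45 + (1/3)p_{Quill}), which gives (8/9)p_{Quill} = 60.5 ⇒ p_{Quill} = 68.0625.
Then p_{Folio} = 45 + (1/3)·68.0625 = 67.6875.

68.0625, 67.6875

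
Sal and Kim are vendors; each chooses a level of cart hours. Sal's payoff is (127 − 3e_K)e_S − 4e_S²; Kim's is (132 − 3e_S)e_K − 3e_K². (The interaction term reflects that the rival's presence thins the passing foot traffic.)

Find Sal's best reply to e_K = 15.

10.25

Expanding Sal's payoff: 127e_S − 3e_Ke_S − 4e_S².
∂π/∂e_S = 127 − 3e_K − 8e_S = 0, so e_S = 15.875 − 0.375e_K.
At e_K = 15: e_S = 15.875 − 0.375·15 = 10.25.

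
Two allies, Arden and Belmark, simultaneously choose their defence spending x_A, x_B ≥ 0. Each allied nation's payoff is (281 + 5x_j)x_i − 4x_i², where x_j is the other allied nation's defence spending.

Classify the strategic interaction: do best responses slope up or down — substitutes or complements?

Arden's payoff is (281 + 5x_B)x_A − 4x_A².
∂π/∂x_A = 281 + 5x_B − 8x_A = 0, so x_A = 35.125 + 0.625x_B.
The best-response slope dx_A/dx_B = 0.625 > 0: the reaction function is upward-sloping, so the choices are strategic complements.

strategic complements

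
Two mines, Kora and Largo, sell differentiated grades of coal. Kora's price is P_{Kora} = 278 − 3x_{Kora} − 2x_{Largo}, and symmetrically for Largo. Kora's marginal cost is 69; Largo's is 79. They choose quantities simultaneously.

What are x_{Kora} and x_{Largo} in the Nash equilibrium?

26.75, 24.25

Mine Kora's profit: π = x_{Kora}(278 − 3x_{Kora} − 2x_{Largo}) − 69x_{Kora}.
∂π/∂x_{Kora} = 209 − 6x_{Kora} − 2x_{Largo} = 0 ⇒ x_{Kora} = 209/6 − (1/3)x_{Largo}.
Similarly x_{Largo} = 199/6 − (1/3)x_{Kora}.
Substituting the second reaction function into the first: x_{Kora} = 209/6 − (1/3)(199/6 − (1/3)x_{Kora}), which gives (8/9)x_{Kora} = 214/9 ⇒ x_{Kora} = 26.75.
Then x_{Largo} = 199/6 − (1/3)·26.75 = 24.25.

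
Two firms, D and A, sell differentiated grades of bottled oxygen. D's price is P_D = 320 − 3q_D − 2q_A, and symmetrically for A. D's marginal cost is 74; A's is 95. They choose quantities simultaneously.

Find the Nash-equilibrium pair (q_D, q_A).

Firm D's profit: π = q_D(320 − 3q_D − 2q_A) − 74q_D.
∂π/∂q_D = 246 − 6q_D − 2q_A = 0 ⇒ q_D = 41 − (1/3)q_A.
Similarly q_A = 37.5 − (1/3)q_D.
Solving the two reaction functions simultaneously: (1 − (−1/3)(−1/3))q_D = 41 − (1/3)·37.5, so (8/9)q_D = 28.5 and q_D = 32.0625.
Then q_A = 37.5 − (1/3)·32.0625 = 26.8125.

32.0625, 26.8125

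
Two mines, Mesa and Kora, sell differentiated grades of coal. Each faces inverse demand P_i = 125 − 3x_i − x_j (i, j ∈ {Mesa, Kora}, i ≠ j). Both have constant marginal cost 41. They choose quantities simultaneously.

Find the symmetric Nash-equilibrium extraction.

Mine Mesa's profit: π = x_{Mesa}(125 − 3x_{Mesa} − x_{Kora}) − 41x_{Mesa}.
∂π/∂x_{Mesa} = 84 − 6x_{Mesa} − x_{Kora} = 0 ⇒ x_{Mesa} = 14 − (1/6)x_{Kora}.
The game is symmetric, so in equilibrium x_{Kora} = x_{Mesa}: the reaction function gives (7/6)x_{Mesa} = 14, hence x_{Mesa} = 12.

12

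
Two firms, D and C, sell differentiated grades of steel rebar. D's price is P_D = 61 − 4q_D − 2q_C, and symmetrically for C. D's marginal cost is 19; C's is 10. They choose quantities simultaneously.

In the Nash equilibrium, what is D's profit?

Firm D's profit: π = q_D(61 − 4q_D − 2q_C) − 19q_D.
∂π/∂q_D = 42 − 8q_D − 2q_C = 0 ⇒ q_D = 5.25 − 0.25q_C.
Similarly q_C = 6.375 − 0.25q_D.
Substituting the second reaction function into the first: q_D = 5.25 − 0.25(6.375 − 0.25q_D), which gives 0.9375q_D = 117/32 ⇒ q_D = 3.9.
Then q_C = 6.375 − 0.25·3.9 = 5.4.
P_D = 61 − 4·3.9 − 2·5.4 = 34.6.
Profit = (34.6 − 19)·3.9 = 60.84.

60.84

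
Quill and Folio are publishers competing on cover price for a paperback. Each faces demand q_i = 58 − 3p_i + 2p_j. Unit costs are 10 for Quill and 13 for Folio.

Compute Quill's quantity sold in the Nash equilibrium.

37.6875

Quill's profit: π = (p_{Quill} − 10)(58 − 3p_{Quill} + 2p_{Folio}).
∂π/∂p_{Quill} = 88 − 6p_{Quill} + 2p_{Folio} = 0 ⇒ p_{Quill} = 44/3 + (1/3)p_{Folio}.
Similarly p_{Folio} = 97/6 + (1/3)p_{Quill}.
Solving the two reaction functions simultaneously: (1 − (1/3)(1/3))p_{Quill} = 44/3 + (1/3)·(97/6), so (8/9)p_{Quill} = 361/18 and p_{Quill} = 22.5625.
Then p_{Folio} = 97/6 + (1/3)·22.5625 = 23.6875.
q_{Quill} = 58 − 3·22.5625 + 2·23.6875 = 37.6875.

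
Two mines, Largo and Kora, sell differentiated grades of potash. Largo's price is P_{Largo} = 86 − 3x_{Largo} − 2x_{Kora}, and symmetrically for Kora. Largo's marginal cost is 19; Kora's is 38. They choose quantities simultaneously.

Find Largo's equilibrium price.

Mine Largo's profit: π = x_{Largo}(86 − 3x_{Largo} − 2x_{Kora}) − 19x_{Largo}.
∂π/∂x_{Largo} = 67 − 6x_{Largo} − 2x_{Kora} = 0 ⇒ x_{Largo} = 67/6 − (1/3)x_{Kora}.
Similarly x_{Kora} = 8 − (1/3)x_{Largo}.
Solving the two reaction functions simultaneously: (1 − (−1/3)(−1/3))x_{Largo} = 67/6 − (1/3)·8, so (8/9)x_{Largo} = 8.5 and x_{Largo} = 9.5625.
Then x_{Kora} = 8 − (1/3)·9.5625 = 4.8125.
P_{Largo} = 86 − 3·9.5625 − 2·4.8125 = 47.6875.

47.6875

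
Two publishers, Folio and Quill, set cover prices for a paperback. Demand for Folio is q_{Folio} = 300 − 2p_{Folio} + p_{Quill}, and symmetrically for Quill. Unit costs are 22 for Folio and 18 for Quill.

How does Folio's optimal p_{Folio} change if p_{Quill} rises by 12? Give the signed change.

Folio's profit: π = (p_{Folio} − 22)(300 − 2p_{Folio} + p_{Quill}).
∂π/∂p_{Folio} = 344 − 4p_{Folio} + p_{Quill} = 0 ⇒ p_{Folio} = 86 + 0.25p_{Quill}.
The reaction-function slope is 0.25, so a 12-unit rise in p_{Quill} moves p_{Folio} by 0.25 × 12 = 3. Folio's best response rises — the actions are strategic complements.

3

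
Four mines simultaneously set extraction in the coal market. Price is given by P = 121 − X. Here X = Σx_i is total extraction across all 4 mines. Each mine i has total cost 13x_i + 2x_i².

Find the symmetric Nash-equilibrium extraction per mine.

A representative mine's profit is π_i = x_i(121 − X) − 13x_i − 2x_i², with X = x_i + Σ_{j≠i} x_j.
First-order condition: 108 − 6x_i − Σ_{j≠i} x_j = 0.
With identical mines, set every x_j = x: then 108 − 6x − 3x = 0, i.e. x = 108/9 = 12.

12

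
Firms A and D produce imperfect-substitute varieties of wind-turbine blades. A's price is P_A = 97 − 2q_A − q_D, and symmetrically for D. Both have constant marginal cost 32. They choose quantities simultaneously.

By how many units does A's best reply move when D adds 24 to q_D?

Firm A's profit: π = q_A(97 − 2q_A − q_D) − 32q_A.
∂π/∂q_A = 65 − 4q_A − q_D = 0 ⇒ q_A = 16.25 − 0.25q_D.
The reaction-function slope is −0.25, so a 24-unit rise in q_D moves q_A by −0.25 × 24 = −6. A's best response falls — the actions are strategic substitutes.

-6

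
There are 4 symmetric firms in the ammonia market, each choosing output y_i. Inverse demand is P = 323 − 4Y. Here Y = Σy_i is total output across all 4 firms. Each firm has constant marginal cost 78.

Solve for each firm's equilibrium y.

A representative firm's profit is π_i = y_i(323 − 4Y) − 78y_i, with Y = y_i + Σ_{j≠i} y_j.
First-order condition: 245 − 8y_i − 4Σ_{j≠i} y_j = 0.
In a symmetric equilibrium every firm chooses the same y, so Σ_{j≠i} y_j = 3y. The condition becomes 245 − 20y = 0, giving y = 245/20 = 12.25.

12.25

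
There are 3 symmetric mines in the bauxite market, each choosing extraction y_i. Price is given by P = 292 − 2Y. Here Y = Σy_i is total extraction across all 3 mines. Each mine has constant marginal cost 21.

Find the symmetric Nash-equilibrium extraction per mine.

33.875

A representative mine's profit is π_i = y_i(292 − 2Y) − 21y_i, with Y = y_i + Σ_{j≠i} y_j.
First-order condition: 271 − 4y_i − 2Σ_{j≠i} y_j = 0.
Imposing symmetry (y_j = y for all j) turns Σ_{j≠i} y_j into 2y, so 271 = 8y and y = 33.875.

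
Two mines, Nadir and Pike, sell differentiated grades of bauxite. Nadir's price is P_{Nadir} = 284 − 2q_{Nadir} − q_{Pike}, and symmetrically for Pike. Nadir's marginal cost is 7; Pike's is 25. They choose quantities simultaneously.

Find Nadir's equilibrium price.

Mine Nadir's profit: π = q_{Nadir}(284 − 2q_{Nadir} − q_{Pike}) − 7q_{Nadir}.
∂π/∂q_{Nadir} = 277 − 4q_{Nadir} − q_{Pike} = 0 ⇒ q_{Nadir} = 69.25 − 0.25q_{Pike}.
Similarly q_{Pike} = 64.75 − 0.25q_{Nadir}.
Solving the two reaction functions simultaneously: (1 − (−0.25)(−0.25))q_{Nadir} = 69.25 − 0.25·64.75, so 0.9375q_{Nadir} = 53.0625 and q_{Nadir} = 56.6.
Then q_{Pike} = 64.75 − 0.25·56.6 = 50.6.
P_{Nadir} = 284 − 2·56.6 − 50.6 = 120.2.

120.2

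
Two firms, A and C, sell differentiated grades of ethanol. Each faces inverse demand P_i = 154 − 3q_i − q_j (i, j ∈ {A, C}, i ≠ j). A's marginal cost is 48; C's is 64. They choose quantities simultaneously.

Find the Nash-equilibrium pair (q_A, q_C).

Firm A's profit: π = q_A(154 − 3q_A − q_C) − 48q_A.
∂π/∂q_A = 106 − 6q_A − q_C = 0 ⇒ q_A = 53/3 − (1/6)q_C.
Similarly q_C = 15 − (1/6)q_A.
Plugging q_C into A's best response: q_A = 53/3 − (1/6)(15 − (1/6)q_A) ⇒ (35/36)q_A = 91/6, so q_A = 15.6.
Then q_C = 15 − (1/6)·15.6 = 12.4.

15.6, 12.4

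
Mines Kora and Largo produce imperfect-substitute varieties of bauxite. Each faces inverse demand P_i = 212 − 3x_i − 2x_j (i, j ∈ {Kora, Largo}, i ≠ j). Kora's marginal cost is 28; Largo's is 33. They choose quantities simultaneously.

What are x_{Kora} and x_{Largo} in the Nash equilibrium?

Mine Kora's profit: π = x_{Kora}(212 − 3x_{Kora} − 2x_{Largo}) − 28x_{Kora}.
∂π/∂x_{Kora} = 184 − 6x_{Kora} − 2x_{Largo} = 0 ⇒ x_{Kora} = 92/3 − (1/3)x_{Largo}.
Similarly x_{Largo} = 179/6 − (1/3)x_{Kora}.
Plugging x_{Largo} into Kora's best response: x_{Kora} = 92/3 − (1/3)(179/6 − (1/3)x_{Kora}) ⇒ (8/9)x_{Kora} = 373/18, so x_{Kora} = 23.3125.
Then x_{Largo} = 179/6 − (1/3)·23.3125 = 22.0625.

23.3125, 22.0625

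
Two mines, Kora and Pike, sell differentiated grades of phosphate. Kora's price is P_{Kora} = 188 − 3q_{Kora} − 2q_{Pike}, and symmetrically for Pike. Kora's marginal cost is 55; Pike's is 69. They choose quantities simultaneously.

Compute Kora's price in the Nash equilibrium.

107.5

Mine Kora's profit: π = q_{Kora}(188 − 3q_{Kora} − 2q_{Pike}) − 55q_{Kora}.
∂π/∂q_{Kora} = 133 − 6q_{Kora} − 2q_{Pike} = 0 ⇒ q_{Kora} = 133/6 − (1/3)q_{Pike}.
Similarly q_{Pike} = 119/6 − (1/3)q_{Kora}.
Plugging q_{Pike} into Kora's best response: q_{Kora} = 133/6 − (1/3)(119/6 − (1/3)q_{Kora}) ⇒ (8/9)q_{Kora} = 140/9, so q_{Kora} = 17.5.
Then q_{Pike} = 119/6 − (1/3)·17.5 = 14.
P_{Kora} = 188 − 3·17.5 − 2·14 = 107.5.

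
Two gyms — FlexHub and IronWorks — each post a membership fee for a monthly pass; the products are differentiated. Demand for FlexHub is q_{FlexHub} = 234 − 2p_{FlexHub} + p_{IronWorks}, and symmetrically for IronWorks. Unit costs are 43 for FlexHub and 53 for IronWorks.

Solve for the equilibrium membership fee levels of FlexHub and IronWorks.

FlexHub's profit: π = (p_{FlexHub} − 43)(234 − 2p_{FlexHub} + p_{IronWorks}).
∂π/∂p_{FlexHub} = 320 − 4p_{FlexHub} + p_{IronWorks} = 0 ⇒ p_{FlexHub} = 80 + 0.25p_{IronWorks}.
Similarly p_{IronWorks} = 85 + 0.25p_{FlexHub}.
Solving the two reaction functions simultaneously: (1 − (0.25)(0.25))p_{FlexHub} = 80 + 0.25·85, so 0.9375p_{FlexHub} = 101.25 and p_{FlexHub} = 108.
Then p_{IronWorks} = 85 + 0.25·108 = 112.

108, 112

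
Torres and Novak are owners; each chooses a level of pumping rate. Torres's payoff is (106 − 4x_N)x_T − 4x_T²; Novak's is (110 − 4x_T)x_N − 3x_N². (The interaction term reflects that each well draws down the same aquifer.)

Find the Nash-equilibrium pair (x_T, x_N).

6.125, 14.25

Expanding Torres's payoff: 106x_T − 4x_Nx_T − 4x_T².
∂π/∂x_T = 106 − 4x_N − 8x_T = 0, so x_T = 13.25 − 0.5x_N.
Likewise for Novak: x_N = 55/3 − (2/3)x_T.
Solving the two reaction functions simultaneously: (1 − (−0.5)(−2/3))x_T = 13.25 − 0.5·(55/3), so (2/3)x_T = 49/12 and x_T = 6.125.
Then x_N = 55/3 − (2/3)·6.125 = 14.25.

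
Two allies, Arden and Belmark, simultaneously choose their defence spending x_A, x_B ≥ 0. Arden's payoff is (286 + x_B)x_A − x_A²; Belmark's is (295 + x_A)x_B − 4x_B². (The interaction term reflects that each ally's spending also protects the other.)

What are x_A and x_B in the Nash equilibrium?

172.2, 58.4

Expanding Arden's payoff: 286x_A + x_Bx_A − x_A².
∂π/∂x_A = 286 + x_B − 2x_A = 0, so x_A = 143 + 0.5x_B.
Likewise for Belmark: x_B = 36.875 + 0.125x_A.
Solving the two reaction functions simultaneously: (1 − (0.5)(0.125))x_A = 143 + 0.5·36.875, so 0.9375x_A = 161.4375 and x_A = 172.2.
Then x_B = 36.875 + 0.125·172.2 = 58.4.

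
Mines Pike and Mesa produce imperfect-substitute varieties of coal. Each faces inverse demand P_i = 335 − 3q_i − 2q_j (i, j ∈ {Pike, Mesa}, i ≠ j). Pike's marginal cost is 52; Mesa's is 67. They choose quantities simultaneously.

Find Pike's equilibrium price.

160.9375

Mine Pike's profit: π = q_{Pike}(335 − 3q_{Pike} − 2q_{Mesa}) − 52q_{Pike}.
∂π/∂q_{Pike} = 283 − 6q_{Pike} − 2q_{Mesa} = 0 ⇒ q_{Pike} = 283/6 − (1/3)q_{Mesa}.
Similarly q_{Mesa} = 134/3 − (1/3)q_{Pike}.
Solving the two reaction functions simultaneously: (1 − (−1/3)(−1/3))q_{Pike} = 283/6 − (1/3)·(134/3), so (8/9)q_{Pike} = 581/18 and q_{Pike} = 36.3125.
Then q_{Mesa} = 134/3 − (1/3)·36.3125 = 32.5625.
P_{Pike} = 335 − 3·36.3125 − 2·32.5625 = 160.9375.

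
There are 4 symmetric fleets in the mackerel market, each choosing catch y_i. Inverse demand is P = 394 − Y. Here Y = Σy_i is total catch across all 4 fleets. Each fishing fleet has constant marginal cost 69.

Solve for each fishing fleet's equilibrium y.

A representative fishing fleet's profit is π_i = y_i(394 − Y) − 69y_i, with Y = y_i + Σ_{j≠i} y_j.
First-order condition: 325 − 2y_i − Σ_{j≠i} y_j = 0.
In a symmetric equilibrium every fishing fleet chooses the same y, so Σ_{j≠i} y_j = 3y. The condition becomes 325 − 5y = 0, giving y = 325/5 = 65.

65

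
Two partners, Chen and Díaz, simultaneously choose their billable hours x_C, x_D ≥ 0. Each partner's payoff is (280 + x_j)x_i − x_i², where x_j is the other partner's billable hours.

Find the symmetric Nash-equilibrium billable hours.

280

Chen's payoff is (280 + x_D)x_C − x_C².
∂π/∂x_C = 280 + x_D − 2x_C = 0, so x_C = 140 + 0.5x_D.
Setting x_C = x_D in the reaction function: x_C = 140 + 0.5x_C, so x_C = 140 / 0.5 = 280.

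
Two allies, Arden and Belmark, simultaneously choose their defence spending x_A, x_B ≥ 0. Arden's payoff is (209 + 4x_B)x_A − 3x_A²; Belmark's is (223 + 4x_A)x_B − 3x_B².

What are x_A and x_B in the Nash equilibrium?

107.3, 108.7

Expanding Arden's payoff: 209x_A + 4x_Bx_A − 3x_A².
∂π/∂x_A = 209 + 4x_B − 6x_A = 0, so x_A = 209/6 + (2/3)x_B.
Likewise for Belmark: x_B = 223/6 + (2/3)x_A.
Substituting the second reaction function into the first: x_A = 209/6 + (2/3)(223/6 + (2/3)x_A), which gives (5/9)x_A = 1073/18 ⇒ x_A = 107.3.
Then x_B = 223/6 + (2/3)·107.3 = 108.7.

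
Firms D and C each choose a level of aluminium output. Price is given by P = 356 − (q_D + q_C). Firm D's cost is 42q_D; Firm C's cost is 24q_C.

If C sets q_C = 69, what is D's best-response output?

Firm D's profit: π = q_D(356 − (q_D + q_C)) − 42q_D.
∂π/∂q_D = 314 − 2q_D − q_C = 0, so q_D = 157 − 0.5q_C.
At q_C = 69: q_D = 157 − 0.5·69 = 122.5.

122.5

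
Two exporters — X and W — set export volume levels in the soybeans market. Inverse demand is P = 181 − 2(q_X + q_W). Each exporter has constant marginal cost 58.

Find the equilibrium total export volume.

41

Exporter X's profit: π = q_X(181 − 2(q_X + q_W)) − 58q_X.
∂π/∂q_X = 123 − 4q_X − 2q_W = 0, so q_X = 30.75 − 0.5q_W.
By symmetry q_W = q_X; substituting into the reaction function, 1.5q_X = 30.75 and q_X = 20.5.
Total export volume: 20.5 + 20.5 = 41.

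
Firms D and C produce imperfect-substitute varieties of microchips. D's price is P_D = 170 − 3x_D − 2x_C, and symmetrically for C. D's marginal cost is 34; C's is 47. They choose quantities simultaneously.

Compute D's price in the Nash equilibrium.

Firm D's profit: π = x_D(170 − 3x_D − 2x_C) − 34x_D.
∂π/∂x_D = 136 − 6x_D − 2x_C = 0 ⇒ x_D = 68/3 − (1/3)x_C.
Similarly x_C = 20.5 − (1/3)x_D.
Plugging x_C into D's best response: x_D = 68/3 − (1/3)(20.5 − (1/3)x_D) ⇒ (8/9)x_D = 95/6, so x_D = 17.8125.
Then x_C = 20.5 − (1/3)·17.8125 = 14.5625.
P_D = 170 − 3·17.8125 − 2·14.5625 = 87.4375.

87.4375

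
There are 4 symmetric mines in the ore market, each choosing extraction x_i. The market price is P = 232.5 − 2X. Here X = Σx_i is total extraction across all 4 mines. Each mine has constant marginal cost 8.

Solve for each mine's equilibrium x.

A representative mine's profit is π_i = x_i(232.5 − 2X) − 8x_i, with X = x_i + Σ_{j≠i} x_j.
First-order condition: 224.5 − 4x_i − 2Σ_{j≠i} x_j = 0.
In a symmetric equilibrium every mine chooses the same x, so Σ_{j≠i} x_j = 3x. The condition becomes 224.5 − 10x = 0, giving x = 224.5/10 = 22.45.

22.45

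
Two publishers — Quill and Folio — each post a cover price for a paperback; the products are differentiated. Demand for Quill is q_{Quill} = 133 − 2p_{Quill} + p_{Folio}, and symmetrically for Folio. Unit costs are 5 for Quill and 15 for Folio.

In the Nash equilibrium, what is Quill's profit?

3872

Quill's profit: π = (p_{Quill} − 5)(133 − 2p_{Quill} + p_{Folio}).
∂π/∂p_{Quill} = 143 − 4p_{Quill} + p_{Folio} = 0 ⇒ p_{Quill} = 35.75 + 0.25p_{Folio}.
Similarly p_{Folio} = 40.75 + 0.25p_{Quill}.
Plugging p_{Folio} into Quill's best response: p_{Quill} = 35.75 + 0.25(40.75 + 0.25p_{Quill}) ⇒ 0.9375p_{Quill} = 45.9375, so p_{Quill} = 49.
Then p_{Folio} = 40.75 + 0.25·49 = 53.
q_{Quill} = 133 − 2·49 + 53 = 88.
Profit = (49 − 5)·88 = 3872.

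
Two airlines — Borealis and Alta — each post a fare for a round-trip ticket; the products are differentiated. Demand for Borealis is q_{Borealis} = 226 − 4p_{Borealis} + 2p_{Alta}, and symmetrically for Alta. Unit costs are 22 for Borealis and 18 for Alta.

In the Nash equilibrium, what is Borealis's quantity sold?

119.2

Borealis's profit: π = (p_{Borealis} − 22)(226 − 4p_{Borealis} + 2p_{Alta}).
∂π/∂p_{Borealis} = 314 − 8p_{Borealis} + 2p_{Alta} = 0 ⇒ p_{Borealis} = 39.25 + 0.25p_{Alta}.
Similarly p_{Alta} = 37.25 + 0.25p_{Borealis}.
Plugging p_{Alta} into Borealis's best response: p_{Borealis} = 39.25 + 0.25(37.25 + 0.25p_{Borealis}) ⇒ 0.9375p_{Borealis} = 48.5625, so p_{Borealis} = 51.8.
Then p_{Alta} = 37.25 + 0.25·51.8 = 50.2.
q_{Borealis} = 226 − 4·51.8 + 2·50.2 = 119.2.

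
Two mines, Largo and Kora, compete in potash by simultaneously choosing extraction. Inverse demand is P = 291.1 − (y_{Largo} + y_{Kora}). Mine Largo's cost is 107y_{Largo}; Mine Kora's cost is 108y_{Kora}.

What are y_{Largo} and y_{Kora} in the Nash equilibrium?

Mine Largo's profit: π = y_{Largo}(291.1 − (y_{Largo} + y_{Kora})) − 107y_{Largo}.
∂π/∂y_{Largo} = 184.1 − 2y_{Largo} − y_{Kora} = 0, so y_{Largo} = 92.05 − 0.5y_{Kora}.
By the same steps for Kora: y_{Kora} = 91.55 − 0.5y_{Largo}.
Substituting the second reaction function into the first: y_{Largo} = 92.05 − 0.5(91.55 − 0.5y_{Largo}), which gives 0.75y_{Largo} = 46.275 ⇒ y_{Largo} = 61.7.
Then y_{Kora} = 91.55 − 0.5·61.7 = 60.7.

61.7, 60.7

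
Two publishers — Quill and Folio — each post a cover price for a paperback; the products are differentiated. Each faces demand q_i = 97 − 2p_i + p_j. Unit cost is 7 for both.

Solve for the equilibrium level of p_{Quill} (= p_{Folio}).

Quill's profit: π = (p_{Quill} − 7)(97 − 2p_{Quill} + p_{Folio}).
∂π/∂p_{Quill} = 111 − 4p_{Quill} + p_{Folio} = 0 ⇒ p_{Quill} = 27.75 + 0.25p_{Folio}.
Setting p_{Quill} = p_{Folio} in the reaction function: p_{Quill} = 27.75 + 0.25p_{Quill}, so p_{Quill} = 27.75 / 0.75 = 37.

37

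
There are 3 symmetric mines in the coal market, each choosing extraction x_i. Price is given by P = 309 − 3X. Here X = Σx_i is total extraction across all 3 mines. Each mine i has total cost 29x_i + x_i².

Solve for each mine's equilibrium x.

20

A representative mine's profit is π_i = x_i(309 − 3X) − 29x_i − x_i², with X = x_i + Σ_{j≠i} x_j.
First-order condition: 280 − 8x_i − 3Σ_{j≠i} x_j = 0.
Imposing symmetry (x_j = x for all j) turns Σ_{j≠i} x_j into 2x, so 280 = 14x and x = 20.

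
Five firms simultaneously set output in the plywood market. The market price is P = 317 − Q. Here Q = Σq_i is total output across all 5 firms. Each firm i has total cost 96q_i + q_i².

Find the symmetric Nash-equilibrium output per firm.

A representative firm's profit is π_i = q_i(317 − Q) − 96q_i − q_i², with Q = q_i + Σ_{j≠i} q_j.
First-order condition: 221 − 4q_i − Σ_{j≠i} q_j = 0.
Imposing symmetry (q_j = q for all j) turns Σ_{j≠i} q_j into 4q, so 221 = 8q and q = 27.625.

27.625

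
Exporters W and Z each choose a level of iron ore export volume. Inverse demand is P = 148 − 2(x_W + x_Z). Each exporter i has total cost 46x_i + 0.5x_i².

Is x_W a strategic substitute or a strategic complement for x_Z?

strategic substitutes

Exporter W's profit: π = x_W(148 − 2(x_W + x_Z)) − 46x_W − 0.5x_W².
∂π/∂x_W = 102 − 5x_W − 2x_Z = 0, so x_W = 20.4 − 0.4x_Z.
The best-response slope dx_W/dx_Z = −0.4 < 0: the reaction function is downward-sloping, so the choices are strategic substitutes.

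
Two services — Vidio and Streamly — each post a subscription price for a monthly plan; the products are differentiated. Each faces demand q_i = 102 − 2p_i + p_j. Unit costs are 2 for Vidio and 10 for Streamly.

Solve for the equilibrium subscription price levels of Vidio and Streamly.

Vidio's profit: π = (p_{Vidio} − 2)(102 − 2p_{Vidio} + p_{Streamly}).
∂π/∂p_{Vidio} = 106 − 4p_{Vidio} + p_{Streamly} = 0 ⇒ p_{Vidio} = 26.5 + 0.25p_{Streamly}.
Similarly p_{Streamly} = 30.5 + 0.25p_{Vidio}.
Plugging p_{Streamly} into Vidio's best response: p_{Vidio} = 26.5 + 0.25(30.5 + 0.25p_{Vidio}) ⇒ 0.9375p_{Vidio} = 34.125, so p_{Vidio} = 36.4.
Then p_{Streamly} = 30.5 + 0.25·36.4 = 39.6.

36.4, 39.6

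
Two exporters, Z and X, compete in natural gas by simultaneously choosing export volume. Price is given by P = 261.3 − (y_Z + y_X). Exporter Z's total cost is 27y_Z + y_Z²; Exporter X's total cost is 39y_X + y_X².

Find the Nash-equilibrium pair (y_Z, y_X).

47.66, 43.66

Exporter Z's profit: π = y_Z(261.3 − (y_Z + y_X)) − 27y_Z − y_Z².
∂π/∂y_Z = 234.3 − 4y_Z − y_X = 0, so y_Z = 58.575 − 0.25y_X.
By the same steps for X: y_X = 55.575 − 0.25y_Z.
Solving the two reaction functions simultaneously: (1 − (−0.25)(−0.25))y_Z = 58.575 − 0.25·55.575, so 0.9375y_Z = 7149/160 and y_Z = 47.66.
Then y_X = 55.575 − 0.25·47.66 = 43.66.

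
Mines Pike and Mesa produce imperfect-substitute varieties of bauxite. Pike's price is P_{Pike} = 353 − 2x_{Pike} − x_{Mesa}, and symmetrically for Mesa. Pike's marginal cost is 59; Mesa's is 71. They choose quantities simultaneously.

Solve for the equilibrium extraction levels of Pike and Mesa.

Mine Pike's profit: π = x_{Pike}(353 − 2x_{Pike} − x_{Mesa}) − 59x_{Pike}.
∂π/∂x_{Pike} = 294 − 4x_{Pike} − x_{Mesa} = 0 ⇒ x_{Pike} = 73.5 − 0.25x_{Mesa}.
Similarly x_{Mesa} = 70.5 − 0.25x_{Pike}.
Solving the two reaction functions simultaneously: (1 − (−0.25)(−0.25))x_{Pike} = 73.5 − 0.25·70.5, so 0.9375x_{Pike} = 55.875 and x_{Pike} = 59.6.
Then x_{Mesa} = 70.5 − 0.25·59.6 = 55.6.

59.6, 55.6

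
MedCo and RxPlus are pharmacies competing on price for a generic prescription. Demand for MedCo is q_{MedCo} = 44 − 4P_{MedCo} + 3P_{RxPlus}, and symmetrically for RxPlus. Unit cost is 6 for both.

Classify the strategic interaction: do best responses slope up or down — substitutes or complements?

MedCo's profit: π = (P_{MedCo} − 6)(44 − 4P_{MedCo} + 3P_{RxPlus}).
∂π/∂P_{MedCo} = 68 − 8P_{MedCo} + 3P_{RxPlus} = 0 ⇒ P_{MedCo} = 8.5 + 0.375P_{RxPlus}.
The best-response slope dP_{MedCo}/dP_{RxPlus} = 0.375 > 0: the reaction function is upward-sloping, so the choices are strategic complements.

strategic complements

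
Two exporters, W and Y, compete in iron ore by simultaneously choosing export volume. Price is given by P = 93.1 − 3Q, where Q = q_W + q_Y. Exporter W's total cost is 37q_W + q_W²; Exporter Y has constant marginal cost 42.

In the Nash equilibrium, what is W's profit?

88.36

Exporter W's profit: π = q_W(93.1 − 3(q_W + q_Y)) − 37q_W − q_W².
∂π/∂q_W = 56.1 − 8q_W − 3q_Y = 0, so q_W = 7.0125 − 0.375q_Y.
For Y: ∂π/∂q_Y = 51.1 − 6q_Y − 3q_W = 0 ⇒ q_Y = 511/60 − 0.5q_W.
Substituting the second reaction function into the first: q_W = 7.0125 − 0.375(511/60 − 0.5q_W), which gives 0.8125q_W = 611/160 ⇒ q_W = 4.7.
Then q_Y = 511/60 − 0.5·4.7 = 37/6.
Price P = 93.1 − 3·(163/15) = 60.5.
W's profit: (60.5 − 37)·4.7 − (4.7)² = 88.36.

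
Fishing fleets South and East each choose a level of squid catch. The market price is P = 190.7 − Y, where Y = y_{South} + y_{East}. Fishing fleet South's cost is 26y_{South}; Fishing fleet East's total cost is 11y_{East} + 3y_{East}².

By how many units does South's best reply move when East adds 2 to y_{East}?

-1

Fishing fleet South's profit: π = y_{South}(190.7 − (y_{South} + y_{East})) − 26y_{South}.
∂π/∂y_{South} = 164.7 − 2y_{South} − y_{East} = 0, so y_{South} = 82.35 − 0.5y_{East}.
The reaction-function slope is −0.5, so a 2-unit rise in y_{East} moves y_{South} by −0.5 × 2 = −1. South's best response falls — the actions are strategic substitutes.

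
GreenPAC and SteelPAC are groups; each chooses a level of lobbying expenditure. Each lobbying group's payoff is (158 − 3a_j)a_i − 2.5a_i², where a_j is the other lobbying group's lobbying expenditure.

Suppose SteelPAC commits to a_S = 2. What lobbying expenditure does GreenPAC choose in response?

GreenPAC's payoff is (158 − 3a_S)a_G − 2.5a_G².
∂π/∂a_G = 158 − 3a_S − 5a_G = 0, so a_G = 31.6 − 0.6a_S.
At a_S = 2: a_G = 31.6 − 0.6·2 = 30.4.

30.4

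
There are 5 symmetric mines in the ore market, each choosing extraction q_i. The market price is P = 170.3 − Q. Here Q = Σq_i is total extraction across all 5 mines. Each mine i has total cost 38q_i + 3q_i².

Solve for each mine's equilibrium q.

11.025

A representative mine's profit is π_i = q_i(170.3 − Q) − 38q_i − 3q_i², with Q = q_i + Σ_{j≠i} q_j.
First-order condition: 132.3 − 8q_i − Σ_{j≠i} q_j = 0.
Imposing symmetry (q_j = q for all j) turns Σ_{j≠i} q_j into 4q, so 132.3 = 12q and q = 11.025.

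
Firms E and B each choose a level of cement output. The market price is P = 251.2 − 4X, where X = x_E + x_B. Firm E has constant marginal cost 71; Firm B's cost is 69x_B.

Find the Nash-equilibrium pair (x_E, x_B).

Firm E's profit: π = x_E(251.2 − 4(x_E + x_B)) − 71x_E.
∂π/∂x_E = 180.2 − 8x_E − 4x_B = 0, so x_E = 22.525 − 0.5x_B.
By the same steps for B: x_B = 22.775 − 0.5x_E.
Solving the two reaction functions simultaneously: (1 − (−0.5)(−0.5))x_E = 22.525 − 0.5·22.775, so 0.75x_E = 11.1375 and x_E = 14.85.
Then x_B = 22.775 − 0.5·14.85 = 15.35.

14.85, 15.35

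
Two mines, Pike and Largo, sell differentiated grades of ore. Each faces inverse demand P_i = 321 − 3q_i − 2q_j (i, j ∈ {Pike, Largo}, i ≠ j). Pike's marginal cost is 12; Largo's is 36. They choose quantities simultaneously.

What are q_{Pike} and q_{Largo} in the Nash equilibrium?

Mine Pike's profit: π = q_{Pike}(321 − 3q_{Pike} − 2q_{Largo}) − 12q_{Pike}.
∂π/∂q_{Pike} = 309 − 6q_{Pike} − 2q_{Largo} = 0 ⇒ q_{Pike} = 51.5 − (1/3)q_{Largo}.
Similarly q_{Largo} = 47.5 − (1/3)q_{Pike}.
Plugging q_{Largo} into Pike's best response: q_{Pike} = 51.5 − (1/3)(47.5 − (1/3)q_{Pike}) ⇒ (8/9)q_{Pike} = 107/3, so q_{Pike} = 40.125.
Then q_{Largo} = 47.5 − (1/3)·40.125 = 34.125.

40.125, 34.125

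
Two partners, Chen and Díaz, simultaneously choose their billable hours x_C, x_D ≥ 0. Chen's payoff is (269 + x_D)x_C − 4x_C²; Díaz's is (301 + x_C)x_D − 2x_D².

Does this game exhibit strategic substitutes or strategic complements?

strategic complements

Expanding Chen's payoff: 269x_C + x_Dx_C − 4x_C².
∂π/∂x_C = 269 + x_D − 8x_C = 0, so x_C = 33.625 + 0.125x_D.
The best-response slope dx_C/dx_D = 0.125 > 0: the reaction function is upward-sloping, so the choices are strategic complements.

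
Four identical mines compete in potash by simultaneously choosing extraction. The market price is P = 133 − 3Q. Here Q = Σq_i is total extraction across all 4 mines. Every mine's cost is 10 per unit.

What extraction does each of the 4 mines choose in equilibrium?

8.2

A representative mine's profit is π_i = q_i(133 − 3Q) − 10q_i, with Q = q_i + Σ_{j≠i} q_j.
First-order condition: 123 − 6q_i − 3Σ_{j≠i} q_j = 0.
With identical mines, set every q_j = q: then 123 − 6q − 9q = 0, i.e. q = 123/15 = 8.2.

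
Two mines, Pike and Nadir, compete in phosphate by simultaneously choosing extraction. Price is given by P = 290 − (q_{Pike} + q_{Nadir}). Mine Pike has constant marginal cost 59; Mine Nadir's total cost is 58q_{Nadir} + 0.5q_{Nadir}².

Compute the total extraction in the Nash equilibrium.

Mine Pike's profit: π = q_{Pike}(290 − (q_{Pike} + q_{Nadir})) − 59q_{Pike}.
∂π/∂q_{Pike} = 231 − 2q_{Pike} − q_{Nadir} = 0, so q_{Pike} = 115.5 − 0.5q_{Nadir}.
For Nadir: ∂π/∂q_{Nadir} = 232 − 3q_{Nadir} − q_{Pike} = 0 ⇒ q_{Nadir} = 232/3 − (1/3)q_{Pike}.
Substituting the second reaction function into the first: q_{Pike} = 115.5 − 0.5(232/3 − (1/3)q_{Pike}), which gives (5/6)q_{Pike} = 461/6 ⇒ q_{Pike} = 92.2.
Then q_{Nadir} = 232/3 − (1/3)·92.2 = 46.6.
Total extraction: 92.2 + 46.6 = 138.8.

138.8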